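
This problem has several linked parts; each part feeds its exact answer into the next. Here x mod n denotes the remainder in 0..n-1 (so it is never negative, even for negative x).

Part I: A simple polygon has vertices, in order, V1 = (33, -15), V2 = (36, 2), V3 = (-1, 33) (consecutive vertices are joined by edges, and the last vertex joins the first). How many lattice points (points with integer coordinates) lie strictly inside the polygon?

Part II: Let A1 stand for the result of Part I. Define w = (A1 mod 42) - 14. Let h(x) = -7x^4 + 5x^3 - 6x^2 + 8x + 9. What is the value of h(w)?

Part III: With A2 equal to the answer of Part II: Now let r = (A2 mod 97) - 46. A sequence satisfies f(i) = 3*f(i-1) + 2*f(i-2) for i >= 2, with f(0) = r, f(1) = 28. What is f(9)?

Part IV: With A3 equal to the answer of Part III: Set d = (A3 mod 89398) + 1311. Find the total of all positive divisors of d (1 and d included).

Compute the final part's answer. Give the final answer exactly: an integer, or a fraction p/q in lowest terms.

Part I: cross terms: (33*2 - 36*-15)=606, (36*33 - -1*2)=1190, (-1*-15 - 33*33)=-1074; twice the area = |722| = 722; area = 361; boundary points = 1 + 1 + 2 = 4; strictly interior points = area - boundary/2 + 1 = 360; answer 360
Part II: A1 = 360; w = 10; -7*(10)^4 + 5*(10)^3 - 6*(10)^2 + 8*(10)^1 + 9 = (-70000) + (5000) + (-600) + (80) + (9) = -65511; answer -65511
Part III: A2 = -65511; r = 15; f(2) = 3*(28) + 2*(15) = 114; iterating: f(2)=114, f(3)=398, f(4)=1422, f(5)=5062, f(6)=18030, f(7)=64214, f(8)=228702, f(9)=814534; answer 814534
Part IV: A3 = 814534; d = 11263; 11263 = 7 * 1609; sigma = (1 + 7) * (1 + 1609) = 8 * 1610 = 12880; answer 12880

12880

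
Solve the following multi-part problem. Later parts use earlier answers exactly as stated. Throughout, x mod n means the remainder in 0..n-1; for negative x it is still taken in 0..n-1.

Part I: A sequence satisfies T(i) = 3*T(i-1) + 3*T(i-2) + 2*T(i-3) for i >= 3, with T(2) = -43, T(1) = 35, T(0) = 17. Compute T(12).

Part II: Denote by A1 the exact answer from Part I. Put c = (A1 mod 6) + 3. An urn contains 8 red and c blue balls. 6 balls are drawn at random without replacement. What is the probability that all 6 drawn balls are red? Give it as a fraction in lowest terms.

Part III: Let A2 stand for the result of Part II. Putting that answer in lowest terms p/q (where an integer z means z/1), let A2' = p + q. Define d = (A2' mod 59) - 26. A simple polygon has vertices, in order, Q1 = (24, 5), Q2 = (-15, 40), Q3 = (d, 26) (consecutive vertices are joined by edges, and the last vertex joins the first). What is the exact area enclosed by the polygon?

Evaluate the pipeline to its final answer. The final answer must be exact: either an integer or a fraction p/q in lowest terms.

Part I: T(3) = 3*(-43) + 3*(35) + 2*(17) = 10; iterating: T(3)=10, T(4)=-29, T(5)=-143, T(6)=-496, T(7)=-1975, T(8)=-7699, T(9)=-30014, T(10)=-117089, T(11)=-456707, T(12)=-1781416; answer -1781416
Part II: A1 = -1781416; c = 5; total draws C(13,6) = 1716; favorable C(8,6) = 28; P = 7/429; answer 7/429
Part III: A2 = 7/429; threaded value p + q = 436; d = -3; cross terms: (24*40 - -15*5)=1035, (-15*26 - -3*40)=-270, (-3*5 - 24*26)=-639; twice the area = |126| = 126; area = 63; answer 63

63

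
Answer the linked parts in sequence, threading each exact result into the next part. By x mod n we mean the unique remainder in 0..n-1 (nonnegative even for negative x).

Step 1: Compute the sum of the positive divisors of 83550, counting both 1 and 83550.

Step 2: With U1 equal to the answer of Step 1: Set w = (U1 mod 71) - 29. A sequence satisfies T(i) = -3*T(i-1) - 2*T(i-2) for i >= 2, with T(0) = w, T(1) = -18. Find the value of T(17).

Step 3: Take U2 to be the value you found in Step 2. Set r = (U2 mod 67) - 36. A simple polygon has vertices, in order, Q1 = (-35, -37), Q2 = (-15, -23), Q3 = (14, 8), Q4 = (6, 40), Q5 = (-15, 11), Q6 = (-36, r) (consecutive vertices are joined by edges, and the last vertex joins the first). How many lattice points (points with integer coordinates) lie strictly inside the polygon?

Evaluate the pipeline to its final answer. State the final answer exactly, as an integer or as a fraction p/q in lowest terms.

Step 1: 83550 = 2 * 3 * 5^2 * 557; sigma = (1 + 2) * (1 + 3) * (1 + 5 + 25) * (1 + 557) = 3 * 4 * 31 * 558 = 207576; answer 207576
Step 2: U1 = 207576; w = 14; T(2) = -3*(-18) - 2*(14) = 26; iterating: T(2)=26, T(3)=-42, T(4)=74, T(5)=-138, T(6)=266, T(7)=-522, T(8)=1034, T(9)=-2058, T(10)=4106, T(11)=-8202, T(12)=16394, T(13)=-32778, T(14)=65546, T(15)=-131082, T(16)=262154, T(17)=-524298; answer -524298
Step 3: U2 = -524298; r = 8; cross terms: (-35*-23 - -15*-37)=250, (-15*8 - 14*-23)=202, (14*40 - 6*8)=512, (6*11 - -15*40)=666, (-15*8 - -36*11)=276, (-36*-37 - -35*8)=1612; twice the area = |3518| = 3518; area = 1759; boundary points = 2 + 1 + 8 + 1 + 3 + 1 = 16; strictly interior points = area - boundary/2 + 1 = 1752; answer 1752

1752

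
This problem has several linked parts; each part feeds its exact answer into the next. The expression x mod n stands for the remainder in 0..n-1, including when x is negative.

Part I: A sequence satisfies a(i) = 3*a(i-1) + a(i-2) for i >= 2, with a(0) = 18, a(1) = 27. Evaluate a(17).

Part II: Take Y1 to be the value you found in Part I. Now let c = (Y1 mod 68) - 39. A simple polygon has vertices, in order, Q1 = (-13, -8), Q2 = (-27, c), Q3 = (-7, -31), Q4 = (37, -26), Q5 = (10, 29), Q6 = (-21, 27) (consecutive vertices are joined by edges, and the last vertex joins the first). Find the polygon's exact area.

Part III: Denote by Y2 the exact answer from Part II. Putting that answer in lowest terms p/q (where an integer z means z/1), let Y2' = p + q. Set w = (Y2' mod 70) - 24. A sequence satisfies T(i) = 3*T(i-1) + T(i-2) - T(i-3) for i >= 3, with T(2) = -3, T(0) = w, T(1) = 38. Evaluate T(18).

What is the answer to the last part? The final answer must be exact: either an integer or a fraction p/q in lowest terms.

1540709333

Part I: a(2) = 3*(27) + 1*(18) = 99; iterating: a(2)=99, a(3)=324, a(4)=1071, a(5)=3537, a(6)=11682, a(7)=38583, a(8)=127431, a(9)=420876, a(10)=1390059, a(11)=4591053, a(12)=15163218, a(13)=50080707, a(14)=165405339, a(15)=546296724, a(16)=1804295511, a(17)=5959183257; answer 5959183257
Part II: Y1 = 5959183257; c = 22; cross terms: (-13*22 - -27*-8)=-502, (-27*-31 - -7*22)=991, (-7*-26 - 37*-31)=1329, (37*29 - 10*-26)=1333, (10*27 - -21*29)=879, (-21*-8 - -13*27)=519; twice the area = |4549| = 4549; area = 4549/2; answer 4549/2
Part III: Y2 = 4549/2; threaded value p + q = 4551; w = -23; T(3) = 3*(-3) + 1*(38) - 1*(-23) = 52; iterating: T(3)=52, T(4)=115, T(5)=400, T(6)=1263, T(7)=4074, T(8)=13085, T(9)=42066, T(10)=135209, T(11)=434608, T(12)=1396967, T(13)=4490300, T(14)=14433259, T(15)=46393110, T(16)=149122289, T(17)=479326718, T(18)=1540709333; answer 1540709333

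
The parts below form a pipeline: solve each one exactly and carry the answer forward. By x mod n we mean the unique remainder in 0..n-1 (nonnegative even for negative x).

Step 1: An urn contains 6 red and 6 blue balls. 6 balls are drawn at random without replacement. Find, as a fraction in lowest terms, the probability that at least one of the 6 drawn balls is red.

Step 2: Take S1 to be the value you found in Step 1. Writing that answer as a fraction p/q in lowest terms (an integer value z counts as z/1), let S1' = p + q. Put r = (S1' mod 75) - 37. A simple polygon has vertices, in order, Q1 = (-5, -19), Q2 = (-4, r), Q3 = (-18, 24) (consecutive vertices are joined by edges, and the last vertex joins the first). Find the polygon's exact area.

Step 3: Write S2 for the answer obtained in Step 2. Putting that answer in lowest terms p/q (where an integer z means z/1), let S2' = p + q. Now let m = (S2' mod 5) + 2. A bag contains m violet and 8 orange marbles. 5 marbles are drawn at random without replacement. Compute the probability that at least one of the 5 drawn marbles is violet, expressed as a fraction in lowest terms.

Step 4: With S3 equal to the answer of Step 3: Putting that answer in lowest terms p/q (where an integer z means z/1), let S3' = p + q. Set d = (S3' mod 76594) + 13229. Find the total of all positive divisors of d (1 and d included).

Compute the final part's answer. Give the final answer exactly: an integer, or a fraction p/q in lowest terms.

Step 1: total draws C(12,6) = 924; complement C(6,6) = 1; favorable 924 - 1 = 923; P = 923/924; answer 923/924
Step 2: S1 = 923/924; threaded value p + q = 1847; r = 10; cross terms: (-5*10 - -4*-19)=-126, (-4*24 - -18*10)=84, (-18*-19 - -5*24)=462; twice the area = |420| = 420; area = 210; answer 210
Step 3: S2 = 210; threaded value p + q = 211; m = 3; total draws C(11,5) = 462; complement C(8,5) = 56; favorable 462 - 56 = 406; P = 29/33; answer 29/33
Step 4: S3 = 29/33; threaded value p + q = 62; d = 13291; 13291 is prime, so its only divisors are 1 and 13291; sigma = 1 + 13291 = 13292; answer 13292

13292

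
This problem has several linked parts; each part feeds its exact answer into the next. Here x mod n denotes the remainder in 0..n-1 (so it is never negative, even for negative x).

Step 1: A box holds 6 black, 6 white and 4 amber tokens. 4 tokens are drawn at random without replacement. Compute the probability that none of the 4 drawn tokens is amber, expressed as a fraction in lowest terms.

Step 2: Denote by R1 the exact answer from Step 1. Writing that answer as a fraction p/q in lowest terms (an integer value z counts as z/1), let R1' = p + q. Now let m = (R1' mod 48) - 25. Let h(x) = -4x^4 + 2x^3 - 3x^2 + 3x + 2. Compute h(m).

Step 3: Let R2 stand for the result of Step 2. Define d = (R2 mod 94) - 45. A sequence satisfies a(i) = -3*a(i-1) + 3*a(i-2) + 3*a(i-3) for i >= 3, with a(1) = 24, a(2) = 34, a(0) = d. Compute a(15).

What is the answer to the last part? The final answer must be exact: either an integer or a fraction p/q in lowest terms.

Step 1: total draws C(16,4) = 1820; favorable C(12,4) = 495; P = 99/364; answer 99/364
Step 2: R1 = 99/364; threaded value p + q = 463; m = 6; -4*(6)^4 + 2*(6)^3 - 3*(6)^2 + 3*(6)^1 + 2 = (-5184) + (432) + (-108) + (18) + (2) = -4840; answer -4840
Step 3: R2 = -4840; d = 3; a(3) = -3*(34) + 3*(24) + 3*(3) = -21; iterating: a(3)=-21, a(4)=237, a(5)=-672, a(6)=2664, a(7)=-9297, a(8)=33867, a(9)=-121500, a(10)=438210, a(11)=-1577529, a(12)=5682717, a(13)=-20466108, a(14)=73713888, a(15)=-265491837; answer -265491837

-265491837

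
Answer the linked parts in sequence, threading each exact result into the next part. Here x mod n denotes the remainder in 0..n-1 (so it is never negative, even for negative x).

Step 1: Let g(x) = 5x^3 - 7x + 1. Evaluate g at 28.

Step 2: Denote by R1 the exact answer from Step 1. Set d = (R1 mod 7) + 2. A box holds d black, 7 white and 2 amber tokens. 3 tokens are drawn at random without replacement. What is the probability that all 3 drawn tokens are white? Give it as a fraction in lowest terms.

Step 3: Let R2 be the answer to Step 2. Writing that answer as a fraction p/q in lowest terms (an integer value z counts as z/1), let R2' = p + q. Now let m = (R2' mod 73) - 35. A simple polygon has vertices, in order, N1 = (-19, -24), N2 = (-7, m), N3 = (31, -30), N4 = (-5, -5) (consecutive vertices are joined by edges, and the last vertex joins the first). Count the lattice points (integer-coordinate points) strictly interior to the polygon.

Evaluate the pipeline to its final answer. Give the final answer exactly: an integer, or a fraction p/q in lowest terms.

516

Step 1: 5*(28)^3 - 7*(28)^1 + 1 = (109760) + (-196) + (1) = 109565; answer 109565
Step 2: R1 = 109565; d = 3; total draws C(12,3) = 220; favorable C(7,3) = 35; P = 7/44; answer 7/44
Step 3: R2 = 7/44; threaded value p + q = 51; m = 16; cross terms: (-19*16 - -7*-24)=-472, (-7*-30 - 31*16)=-286, (31*-5 - -5*-30)=-305, (-5*-24 - -19*-5)=25; twice the area = |-1038| = 1038; area = 519; boundary points = 4 + 2 + 1 + 1 = 8; strictly interior points = area - boundary/2 + 1 = 516; answer 516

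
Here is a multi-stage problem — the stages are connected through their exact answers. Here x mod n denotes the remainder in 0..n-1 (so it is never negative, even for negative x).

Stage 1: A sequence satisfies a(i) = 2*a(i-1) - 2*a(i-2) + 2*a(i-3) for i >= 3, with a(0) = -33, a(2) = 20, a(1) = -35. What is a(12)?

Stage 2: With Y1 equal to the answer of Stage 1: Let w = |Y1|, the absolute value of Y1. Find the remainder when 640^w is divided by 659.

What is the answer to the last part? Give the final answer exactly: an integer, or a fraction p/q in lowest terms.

Stage 1: a(3) = 2*(20) - 2*(-35) + 2*(-33) = 44; iterating: a(3)=44, a(4)=-22, a(5)=-92, a(6)=-52, a(7)=36, a(8)=-8, a(9)=-192, a(10)=-296, a(11)=-224, a(12)=-240; answer -240
Stage 2: Y1 = -240; w = 240; squarings mod 659: 640^1=640, 640^2=361, 640^4=498, 640^8=220, 640^16=293, 640^32=179, 640^64=409, 640^128=554; 640^240 = 640^16 * 640^32 * 640^64 * 640^128 = 375 (mod 659); answer 375

375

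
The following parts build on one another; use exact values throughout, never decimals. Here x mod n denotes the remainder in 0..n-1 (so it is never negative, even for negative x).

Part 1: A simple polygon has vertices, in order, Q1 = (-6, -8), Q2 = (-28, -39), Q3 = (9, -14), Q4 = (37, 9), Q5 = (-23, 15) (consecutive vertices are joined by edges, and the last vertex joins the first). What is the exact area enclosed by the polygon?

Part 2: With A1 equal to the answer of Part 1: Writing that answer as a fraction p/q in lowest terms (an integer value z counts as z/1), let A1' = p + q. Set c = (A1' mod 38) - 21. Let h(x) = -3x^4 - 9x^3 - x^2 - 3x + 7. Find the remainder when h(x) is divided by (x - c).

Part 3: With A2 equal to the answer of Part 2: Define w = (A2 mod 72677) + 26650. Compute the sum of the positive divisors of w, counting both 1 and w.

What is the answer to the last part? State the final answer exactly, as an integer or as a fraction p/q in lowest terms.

Part 1: cross terms: (-6*-39 - -28*-8)=10, (-28*-14 - 9*-39)=743, (9*9 - 37*-14)=599, (37*15 - -23*9)=762, (-23*-8 - -6*15)=274; twice the area = |2388| = 2388; area = 1194; answer 1194
Part 2: A1 = 1194; threaded value p + q = 1195; c = -4; remainder = value at the root: -3*(-4)^4 - 9*(-4)^3 - 1*(-4)^2 - 3*(-4)^1 + 7 = (-768) + (576) + (-16) + (12) + (7) = -189; answer -189
Part 3: A2 = -189; w = 99138; 99138 = 2 * 3 * 13 * 31 * 41; sigma = (1 + 2) * (1 + 3) * (1 + 13) * (1 + 31) * (1 + 41) = 3 * 4 * 14 * 32 * 42 = 225792; answer 225792

225792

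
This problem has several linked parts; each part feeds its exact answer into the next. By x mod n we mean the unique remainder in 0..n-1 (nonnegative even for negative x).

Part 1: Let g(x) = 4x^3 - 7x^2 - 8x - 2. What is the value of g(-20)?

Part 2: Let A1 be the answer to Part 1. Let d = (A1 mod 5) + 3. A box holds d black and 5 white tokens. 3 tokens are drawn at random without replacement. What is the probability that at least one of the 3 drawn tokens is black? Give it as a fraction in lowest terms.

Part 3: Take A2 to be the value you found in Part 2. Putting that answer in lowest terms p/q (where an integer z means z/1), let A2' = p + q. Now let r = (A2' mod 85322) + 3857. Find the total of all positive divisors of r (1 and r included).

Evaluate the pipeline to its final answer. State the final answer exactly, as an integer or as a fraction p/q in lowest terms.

5232

Part 1: 4*(-20)^3 - 7*(-20)^2 - 8*(-20)^1 - 2 = (-32000) + (-2800) + (160) + (-2) = -34642; answer -34642
Part 2: A1 = -34642; d = 6; total draws C(11,3) = 165; complement C(5,3) = 10; favorable 165 - 10 = 155; P = 31/33; answer 31/33
Part 3: A2 = 31/33; threaded value p + q = 64; r = 3921; 3921 = 3 * 1307; sigma = (1 + 3) * (1 + 1307) = 4 * 1308 = 5232; answer 5232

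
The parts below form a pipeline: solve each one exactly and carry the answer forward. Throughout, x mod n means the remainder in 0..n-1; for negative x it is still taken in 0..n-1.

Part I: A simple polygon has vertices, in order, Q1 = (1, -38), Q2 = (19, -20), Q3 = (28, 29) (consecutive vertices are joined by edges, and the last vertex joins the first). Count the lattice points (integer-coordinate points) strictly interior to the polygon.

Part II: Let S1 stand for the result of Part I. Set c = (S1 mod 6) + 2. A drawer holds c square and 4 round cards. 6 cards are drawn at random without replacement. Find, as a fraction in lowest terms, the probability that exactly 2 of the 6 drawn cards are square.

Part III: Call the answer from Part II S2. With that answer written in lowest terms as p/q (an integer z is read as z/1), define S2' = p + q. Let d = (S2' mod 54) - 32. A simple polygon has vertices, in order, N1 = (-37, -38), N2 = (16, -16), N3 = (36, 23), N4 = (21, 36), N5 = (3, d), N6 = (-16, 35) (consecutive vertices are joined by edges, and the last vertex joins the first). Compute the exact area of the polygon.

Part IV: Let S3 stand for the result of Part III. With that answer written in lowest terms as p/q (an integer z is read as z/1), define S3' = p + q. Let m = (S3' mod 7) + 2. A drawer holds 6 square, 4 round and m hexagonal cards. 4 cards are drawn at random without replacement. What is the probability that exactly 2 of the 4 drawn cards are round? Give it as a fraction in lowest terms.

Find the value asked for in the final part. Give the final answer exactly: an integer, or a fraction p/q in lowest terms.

117/595

Part I: cross terms: (1*-20 - 19*-38)=702, (19*29 - 28*-20)=1111, (28*-38 - 1*29)=-1093; twice the area = |720| = 720; area = 360; boundary points = 18 + 1 + 1 = 20; strictly interior points = area - boundary/2 + 1 = 351; answer 351
Part II: S1 = 351; c = 5; total draws C(9,6) = 84; favorable C(5,2)*C(4,4) = 10; P = 5/42; answer 5/42
Part III: S2 = 5/42; threaded value p + q = 47; d = 15; cross terms: (-37*-16 - 16*-38)=1200, (16*23 - 36*-16)=944, (36*36 - 21*23)=813, (21*15 - 3*36)=207, (3*35 - -16*15)=345, (-16*-38 - -37*35)=1903; twice the area = |5412| = 5412; area = 2706; answer 2706
Part IV: S3 = 2706; threaded value p + q = 2707; m = 7; total draws C(17,4) = 2380; favorable C(4,2)*C(13,2) = 468; P = 117/595; answer 117/595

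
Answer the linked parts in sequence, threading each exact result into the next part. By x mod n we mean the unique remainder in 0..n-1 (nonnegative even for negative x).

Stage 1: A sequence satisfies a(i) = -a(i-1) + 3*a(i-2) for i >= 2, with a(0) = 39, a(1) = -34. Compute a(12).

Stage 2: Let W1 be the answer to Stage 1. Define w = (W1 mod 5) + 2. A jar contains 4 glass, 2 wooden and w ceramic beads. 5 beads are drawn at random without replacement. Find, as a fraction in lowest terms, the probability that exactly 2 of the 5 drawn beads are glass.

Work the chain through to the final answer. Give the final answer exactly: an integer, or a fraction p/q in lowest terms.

Stage 1: a(2) = -1*(-34) + 3*(39) = 151; iterating: a(2)=151, a(3)=-253, a(4)=706, a(5)=-1465, a(6)=3583, a(7)=-7978, a(8)=18727, a(9)=-42661, a(10)=98842, a(11)=-226825, a(12)=523351; answer 523351
Stage 2: W1 = 523351; w = 3; total draws C(9,5) = 126; favorable C(4,2)*C(5,3) = 60; P = 10/21; answer 10/21

10/21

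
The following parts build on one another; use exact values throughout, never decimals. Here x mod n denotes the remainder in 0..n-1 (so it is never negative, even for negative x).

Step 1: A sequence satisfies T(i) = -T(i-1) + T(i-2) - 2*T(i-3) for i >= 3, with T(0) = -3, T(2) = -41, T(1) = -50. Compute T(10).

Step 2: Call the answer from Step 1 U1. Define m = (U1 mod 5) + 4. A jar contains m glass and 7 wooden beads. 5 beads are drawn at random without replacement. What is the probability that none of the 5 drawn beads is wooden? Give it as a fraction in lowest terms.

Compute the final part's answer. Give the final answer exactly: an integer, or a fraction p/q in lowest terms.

Step 1: T(3) = -1*(-41) + 1*(-50) - 2*(-3) = -3; iterating: T(3)=-3, T(4)=62, T(5)=17, T(6)=51, T(7)=-158, T(8)=175, T(9)=-435, T(10)=926; answer 926
Step 2: U1 = 926; m = 5; total draws C(12,5) = 792; favorable C(5,5) = 1; P = 1/792; answer 1/792

1/792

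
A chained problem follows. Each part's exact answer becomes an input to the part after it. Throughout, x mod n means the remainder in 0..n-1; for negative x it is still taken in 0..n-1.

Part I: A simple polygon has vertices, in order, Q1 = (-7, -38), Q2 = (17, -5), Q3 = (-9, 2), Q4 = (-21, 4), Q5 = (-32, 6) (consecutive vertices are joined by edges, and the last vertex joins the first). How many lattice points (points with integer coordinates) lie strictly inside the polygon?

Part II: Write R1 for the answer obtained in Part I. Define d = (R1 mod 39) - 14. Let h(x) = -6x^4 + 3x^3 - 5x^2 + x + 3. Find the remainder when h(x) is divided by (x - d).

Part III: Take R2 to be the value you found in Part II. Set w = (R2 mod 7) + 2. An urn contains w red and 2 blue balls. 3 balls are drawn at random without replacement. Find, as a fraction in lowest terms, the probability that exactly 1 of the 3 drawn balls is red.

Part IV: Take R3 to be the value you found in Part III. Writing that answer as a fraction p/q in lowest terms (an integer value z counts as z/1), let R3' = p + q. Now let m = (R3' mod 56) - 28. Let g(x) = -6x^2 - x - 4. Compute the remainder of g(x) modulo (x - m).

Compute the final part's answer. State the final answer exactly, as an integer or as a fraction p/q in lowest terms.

Part I: cross terms: (-7*-5 - 17*-38)=681, (17*2 - -9*-5)=-11, (-9*4 - -21*2)=6, (-21*6 - -32*4)=2, (-32*-38 - -7*6)=1258; twice the area = |1936| = 1936; area = 968; boundary points = 3 + 1 + 2 + 1 + 1 = 8; strictly interior points = area - boundary/2 + 1 = 965; answer 965
Part II: R1 = 965; d = 15; remainder = value at the root: -6*(15)^4 + 3*(15)^3 - 5*(15)^2 + 1*(15)^1 + 3 = (-303750) + (10125) + (-1125) + (15) + (3) = -294732; answer -294732
Part III: R2 = -294732; w = 5; total draws C(7,3) = 35; favorable C(5,1)*C(2,2) = 5; P = 1/7; answer 1/7
Part IV: R3 = 1/7; threaded value p + q = 8; m = -20; remainder = value at the root: -6*(-20)^2 - 1*(-20)^1 - 4 = (-2400) + (20) + (-4) = -2384; answer -2384

-2384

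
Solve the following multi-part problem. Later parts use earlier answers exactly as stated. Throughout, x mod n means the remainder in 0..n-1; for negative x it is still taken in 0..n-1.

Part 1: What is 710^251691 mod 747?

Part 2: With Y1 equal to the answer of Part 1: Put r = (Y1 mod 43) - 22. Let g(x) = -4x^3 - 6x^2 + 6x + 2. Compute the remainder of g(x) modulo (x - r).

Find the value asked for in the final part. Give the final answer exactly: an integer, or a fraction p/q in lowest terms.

Part 1: squarings mod 747: 710^1=710, 710^2=622, 710^4=685, 710^8=109, 710^16=676, 710^32=559, 710^64=235, 710^128=694, 710^256=568, 710^512=667, 710^1024=424, 710^2048=496, 710^4096=253, 710^8192=514, 710^16384=505, 710^32768=298, 710^65536=658, 710^131072=451; 710^251691 = 710^1 * 710^2 * 710^8 * 710^32 * 710^256 * 710^512 * 710^1024 * 710^4096 * 710^16384 * 710^32768 * 710^65536 * 710^131072 = 233 (mod 747); answer 233
Part 2: Y1 = 233; r = -4; remainder = value at the root: -4*(-4)^3 - 6*(-4)^2 + 6*(-4)^1 + 2 = (256) + (-96) + (-24) + (2) = 138; answer 138

138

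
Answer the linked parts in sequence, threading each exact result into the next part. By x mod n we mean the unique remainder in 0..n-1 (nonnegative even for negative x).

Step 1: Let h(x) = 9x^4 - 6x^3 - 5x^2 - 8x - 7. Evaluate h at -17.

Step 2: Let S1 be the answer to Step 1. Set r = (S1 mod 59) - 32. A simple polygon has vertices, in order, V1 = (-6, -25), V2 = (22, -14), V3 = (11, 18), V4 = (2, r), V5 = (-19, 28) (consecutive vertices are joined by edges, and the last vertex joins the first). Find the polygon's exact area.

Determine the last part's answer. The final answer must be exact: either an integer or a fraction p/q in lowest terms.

2327/2

Step 1: 9*(-17)^4 - 6*(-17)^3 - 5*(-17)^2 - 8*(-17)^1 - 7 = (751689) + (29478) + (-1445) + (136) + (-7) = 779851; answer 779851
Step 2: S1 = 779851; r = 16; cross terms: (-6*-14 - 22*-25)=634, (22*18 - 11*-14)=550, (11*16 - 2*18)=140, (2*28 - -19*16)=360, (-19*-25 - -6*28)=643; twice the area = |2327| = 2327; area = 2327/2; answer 2327/2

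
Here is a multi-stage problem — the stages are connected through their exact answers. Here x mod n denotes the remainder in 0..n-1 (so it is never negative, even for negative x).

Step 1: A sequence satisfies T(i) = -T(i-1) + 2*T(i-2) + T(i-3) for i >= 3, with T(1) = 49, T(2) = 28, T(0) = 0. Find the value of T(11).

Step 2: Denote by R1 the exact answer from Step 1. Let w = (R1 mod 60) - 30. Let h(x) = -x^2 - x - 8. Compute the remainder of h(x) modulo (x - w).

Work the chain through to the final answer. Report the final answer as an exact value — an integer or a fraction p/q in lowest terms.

-98

Step 1: T(3) = -1*(28) + 2*(49) + 1*(0) = 70; iterating: T(3)=70, T(4)=35, T(5)=133, T(6)=7, T(7)=294, T(8)=-147, T(9)=742, T(10)=-742, T(11)=2079; answer 2079
Step 2: R1 = 2079; w = 9; remainder = value at the root: -1*(9)^2 - 1*(9)^1 - 8 = (-81) + (-9) + (-8) = -98; answer -98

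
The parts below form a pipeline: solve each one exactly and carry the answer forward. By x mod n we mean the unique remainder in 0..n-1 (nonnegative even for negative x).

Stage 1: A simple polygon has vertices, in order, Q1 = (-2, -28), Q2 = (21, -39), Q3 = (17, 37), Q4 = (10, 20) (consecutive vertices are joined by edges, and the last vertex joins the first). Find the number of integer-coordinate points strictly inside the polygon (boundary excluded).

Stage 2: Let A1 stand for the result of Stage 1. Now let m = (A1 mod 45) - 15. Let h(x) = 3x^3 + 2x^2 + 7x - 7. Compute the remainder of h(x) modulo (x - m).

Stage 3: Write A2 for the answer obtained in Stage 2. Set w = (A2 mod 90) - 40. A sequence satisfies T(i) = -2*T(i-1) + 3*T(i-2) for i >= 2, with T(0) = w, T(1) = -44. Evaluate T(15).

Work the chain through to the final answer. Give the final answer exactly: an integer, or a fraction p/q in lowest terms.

Stage 1: cross terms: (-2*-39 - 21*-28)=666, (21*37 - 17*-39)=1440, (17*20 - 10*37)=-30, (10*-28 - -2*20)=-240; twice the area = |1836| = 1836; area = 918; boundary points = 1 + 4 + 1 + 12 = 18; strictly interior points = area - boundary/2 + 1 = 910; answer 910
Stage 2: A1 = 910; m = -5; remainder = value at the root: 3*(-5)^3 + 2*(-5)^2 + 7*(-5)^1 - 7 = (-375) + (50) + (-35) + (-7) = -367; answer -367
Stage 3: A2 = -367; w = 43; T(2) = -2*(-44) + 3*(43) = 217; iterating: T(2)=217, T(3)=-566, T(4)=1783, T(5)=-5264, T(6)=15877, T(7)=-47546, T(8)=142723, T(9)=-428084, T(10)=1284337, T(11)=-3852926, T(12)=11558863, T(13)=-34676504, T(14)=104029597, T(15)=-312088706; answer -312088706

-312088706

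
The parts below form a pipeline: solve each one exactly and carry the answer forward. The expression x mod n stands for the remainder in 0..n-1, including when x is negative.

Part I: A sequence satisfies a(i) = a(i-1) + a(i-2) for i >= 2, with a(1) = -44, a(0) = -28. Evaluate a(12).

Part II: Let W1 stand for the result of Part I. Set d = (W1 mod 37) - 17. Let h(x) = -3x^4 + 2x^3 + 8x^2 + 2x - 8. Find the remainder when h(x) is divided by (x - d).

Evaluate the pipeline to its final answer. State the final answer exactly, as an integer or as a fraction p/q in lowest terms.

Part I: a(2) = 1*(-44) + 1*(-28) = -72; iterating: a(2)=-72, a(3)=-116, a(4)=-188, a(5)=-304, a(6)=-492, a(7)=-796, a(8)=-1288, a(9)=-2084, a(10)=-3372, a(11)=-5456, a(12)=-8828; answer -8828
Part II: W1 = -8828; d = -2; remainder = value at the root: -3*(-2)^4 + 2*(-2)^3 + 8*(-2)^2 + 2*(-2)^1 - 8 = (-48) + (-16) + (32) + (-4) + (-8) = -44; answer -44

-44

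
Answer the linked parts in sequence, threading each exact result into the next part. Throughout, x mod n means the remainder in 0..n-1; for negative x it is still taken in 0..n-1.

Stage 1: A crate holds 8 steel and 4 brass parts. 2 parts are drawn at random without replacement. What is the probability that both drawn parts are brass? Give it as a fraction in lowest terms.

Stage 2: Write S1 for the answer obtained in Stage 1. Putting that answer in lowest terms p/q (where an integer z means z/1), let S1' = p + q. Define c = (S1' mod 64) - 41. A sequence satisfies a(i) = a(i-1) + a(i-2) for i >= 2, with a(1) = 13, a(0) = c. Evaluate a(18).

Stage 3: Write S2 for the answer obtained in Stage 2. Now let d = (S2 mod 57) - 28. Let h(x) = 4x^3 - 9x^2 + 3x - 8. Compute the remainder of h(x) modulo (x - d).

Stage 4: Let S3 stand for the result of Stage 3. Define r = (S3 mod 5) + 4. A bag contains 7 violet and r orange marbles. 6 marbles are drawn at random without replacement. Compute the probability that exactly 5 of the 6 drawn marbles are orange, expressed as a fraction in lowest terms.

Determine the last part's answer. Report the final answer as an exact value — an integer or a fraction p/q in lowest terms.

1/132

Stage 1: total draws C(12,2) = 66; favorable C(4,2) = 6; P = 1/11; answer 1/11
Stage 2: S1 = 1/11; threaded value p + q = 12; c = -29; a(2) = 1*(13) + 1*(-29) = -16; iterating: a(2)=-16, a(3)=-3, a(4)=-19, a(5)=-22, a(6)=-41, a(7)=-63, a(8)=-104, a(9)=-167, a(10)=-271, a(11)=-438, a(12)=-709, a(13)=-1147, a(14)=-1856, a(15)=-3003, a(16)=-4859, a(17)=-7862, a(18)=-12721; answer -12721
Stage 3: S2 = -12721; d = 19; remainder = value at the root: 4*(19)^3 - 9*(19)^2 + 3*(19)^1 - 8 = (27436) + (-3249) + (57) + (-8) = 24236; answer 24236
Stage 4: S3 = 24236; r = 5; total draws C(12,6) = 924; favorable C(5,5)*C(7,1) = 7; P = 1/132; answer 1/132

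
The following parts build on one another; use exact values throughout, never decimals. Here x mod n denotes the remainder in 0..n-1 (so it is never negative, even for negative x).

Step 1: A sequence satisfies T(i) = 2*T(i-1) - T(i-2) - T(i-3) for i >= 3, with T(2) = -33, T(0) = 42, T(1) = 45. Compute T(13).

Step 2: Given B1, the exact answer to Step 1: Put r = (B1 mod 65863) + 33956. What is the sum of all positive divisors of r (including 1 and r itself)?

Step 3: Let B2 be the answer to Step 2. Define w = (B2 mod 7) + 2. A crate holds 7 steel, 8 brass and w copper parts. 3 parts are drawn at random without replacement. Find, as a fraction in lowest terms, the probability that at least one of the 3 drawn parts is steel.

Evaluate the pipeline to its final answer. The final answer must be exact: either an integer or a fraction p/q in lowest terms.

Step 1: T(3) = 2*(-33) - 1*(45) - 1*(42) = -153; iterating: T(3)=-153, T(4)=-318, T(5)=-450, T(6)=-429, T(7)=-90, T(8)=699, T(9)=1917, T(10)=3225, T(11)=3834, T(12)=2526, T(13)=-2007; answer -2007
Step 2: B1 = -2007; r = 97812; 97812 = 2^2 * 3^2 * 11 * 13 * 19; sigma = (1 + 2 + 4) * (1 + 3 + 9) * (1 + 11) * (1 + 13) * (1 + 19) = 7 * 13 * 12 * 14 * 20 = 305760; answer 305760
Step 3: B2 = 305760; w = 2; total draws C(17,3) = 680; complement C(10,3) = 120; favorable 680 - 120 = 560; P = 14/17; answer 14/17

14/17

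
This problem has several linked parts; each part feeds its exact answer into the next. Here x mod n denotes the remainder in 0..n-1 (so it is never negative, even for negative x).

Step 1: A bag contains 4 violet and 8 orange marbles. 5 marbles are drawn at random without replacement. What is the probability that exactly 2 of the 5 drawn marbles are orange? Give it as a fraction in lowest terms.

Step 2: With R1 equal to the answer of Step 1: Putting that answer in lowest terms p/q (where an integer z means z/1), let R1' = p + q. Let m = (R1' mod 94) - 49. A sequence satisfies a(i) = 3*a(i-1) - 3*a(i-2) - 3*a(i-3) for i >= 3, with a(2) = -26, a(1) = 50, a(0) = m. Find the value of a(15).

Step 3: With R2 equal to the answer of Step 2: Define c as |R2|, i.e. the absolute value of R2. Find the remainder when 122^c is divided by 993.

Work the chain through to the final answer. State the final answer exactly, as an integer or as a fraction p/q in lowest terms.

Step 1: total draws C(12,5) = 792; favorable C(8,2)*C(4,3) = 112; P = 14/99; answer 14/99
Step 2: R1 = 14/99; threaded value p + q = 113; m = -30; a(3) = 3*(-26) - 3*(50) - 3*(-30) = -138; iterating: a(3)=-138, a(4)=-486, a(5)=-966, a(6)=-1026, a(7)=1278, a(8)=9810, a(9)=28674, a(10)=52758, a(11)=42822, a(12)=-115830, a(13)=-634230, a(14)=-1683666, a(15)=-2800818; answer -2800818
Step 3: R2 = -2800818; c = 2800818; squarings mod 993: 122^1=122, 122^2=982, 122^4=121, 122^8=739, 122^16=964, 122^32=841, 122^64=265, 122^128=715, 122^256=823, 122^512=103, 122^1024=679, 122^2048=289, 122^4096=109, 122^8192=958, 122^16384=232, 122^32768=202, 122^65536=91, 122^131072=337, 122^262144=367, 122^524288=634, 122^1048576=784, 122^2097152=982; 122^2800818 = 122^2 * 122^16 * 122^32 * 122^128 * 122^1024 * 122^2048 * 122^4096 * 122^8192 * 122^32768 * 122^131072 * 122^524288 * 122^2097152 = 364 (mod 993); answer 364

364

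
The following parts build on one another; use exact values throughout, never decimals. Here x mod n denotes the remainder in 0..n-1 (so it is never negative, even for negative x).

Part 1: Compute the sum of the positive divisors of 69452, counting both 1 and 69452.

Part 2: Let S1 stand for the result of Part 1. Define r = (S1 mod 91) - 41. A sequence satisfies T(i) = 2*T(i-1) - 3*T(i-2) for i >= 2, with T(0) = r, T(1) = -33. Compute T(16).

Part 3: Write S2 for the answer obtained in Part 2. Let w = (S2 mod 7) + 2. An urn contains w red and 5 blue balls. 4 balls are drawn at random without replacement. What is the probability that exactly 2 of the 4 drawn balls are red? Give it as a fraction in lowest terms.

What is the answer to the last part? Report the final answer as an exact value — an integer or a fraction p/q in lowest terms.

Part 1: 69452 = 2^2 * 97 * 179; sigma = (1 + 2 + 4) * (1 + 97) * (1 + 179) = 7 * 98 * 180 = 123480; answer 123480
Part 2: S1 = 123480; r = 43; T(2) = 2*(-33) - 3*(43) = -195; iterating: T(2)=-195, T(3)=-291, T(4)=3, T(5)=879, T(6)=1749, T(7)=861, T(8)=-3525, T(9)=-9633, T(10)=-8691, T(11)=11517, T(12)=49107, T(13)=63663, T(14)=-19995, T(15)=-230979, T(16)=-401973; answer -401973
Part 3: S2 = -401973; w = 4; total draws C(9,4) = 126; favorable C(4,2)*C(5,2) = 60; P = 10/21; answer 10/21

10/21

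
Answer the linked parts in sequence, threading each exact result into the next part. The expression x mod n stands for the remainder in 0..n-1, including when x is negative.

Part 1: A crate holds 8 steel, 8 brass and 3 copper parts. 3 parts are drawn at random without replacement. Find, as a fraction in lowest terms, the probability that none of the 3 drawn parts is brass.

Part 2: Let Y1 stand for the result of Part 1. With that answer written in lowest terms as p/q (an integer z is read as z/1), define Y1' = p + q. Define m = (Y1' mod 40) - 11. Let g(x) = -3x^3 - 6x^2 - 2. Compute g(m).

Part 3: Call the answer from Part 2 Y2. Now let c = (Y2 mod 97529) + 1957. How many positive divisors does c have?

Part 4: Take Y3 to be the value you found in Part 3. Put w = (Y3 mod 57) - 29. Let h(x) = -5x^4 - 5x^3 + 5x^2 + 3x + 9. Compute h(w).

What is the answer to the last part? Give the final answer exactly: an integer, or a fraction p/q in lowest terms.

-923949

Part 1: total draws C(19,3) = 969; favorable C(11,3) = 165; P = 55/323; answer 55/323
Part 2: Y1 = 55/323; threaded value p + q = 378; m = 7; -3*(7)^3 - 6*(7)^2 - 2 = (-1029) + (-294) + (-2) = -1325; answer -1325
Part 3: Y2 = -1325; c = 98161; 98161 = 7 * 37 * 379; number of divisors = (1+1) * (1+1) * (1+1) = 8; answer 8
Part 4: Y3 = 8; w = -21; -5*(-21)^4 - 5*(-21)^3 + 5*(-21)^2 + 3*(-21)^1 + 9 = (-972405) + (46305) + (2205) + (-63) + (9) = -923949; answer -923949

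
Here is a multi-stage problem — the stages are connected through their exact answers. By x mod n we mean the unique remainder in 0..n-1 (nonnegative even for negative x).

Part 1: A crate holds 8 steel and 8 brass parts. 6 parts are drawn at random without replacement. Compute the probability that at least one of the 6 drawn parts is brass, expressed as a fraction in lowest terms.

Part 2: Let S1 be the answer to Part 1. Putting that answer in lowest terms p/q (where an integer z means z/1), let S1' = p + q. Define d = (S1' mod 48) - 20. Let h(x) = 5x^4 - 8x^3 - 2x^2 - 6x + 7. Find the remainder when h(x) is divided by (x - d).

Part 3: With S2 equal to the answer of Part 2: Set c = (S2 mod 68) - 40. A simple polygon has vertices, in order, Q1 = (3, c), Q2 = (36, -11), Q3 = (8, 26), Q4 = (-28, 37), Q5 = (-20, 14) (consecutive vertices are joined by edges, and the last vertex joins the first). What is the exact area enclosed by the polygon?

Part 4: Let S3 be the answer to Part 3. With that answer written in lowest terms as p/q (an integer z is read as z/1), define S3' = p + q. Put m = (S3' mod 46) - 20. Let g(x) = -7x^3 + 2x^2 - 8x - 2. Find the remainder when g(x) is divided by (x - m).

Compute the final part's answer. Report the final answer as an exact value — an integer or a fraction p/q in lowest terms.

Part 1: total draws C(16,6) = 8008; complement C(8,6) = 28; favorable 8008 - 28 = 7980; P = 285/286; answer 285/286
Part 2: S1 = 285/286; threaded value p + q = 571; d = 23; remainder = value at the root: 5*(23)^4 - 8*(23)^3 - 2*(23)^2 - 6*(23)^1 + 7 = (1399205) + (-97336) + (-1058) + (-138) + (7) = 1300680; answer 1300680
Part 3: S2 = 1300680; c = 4; cross terms: (3*-11 - 36*4)=-177, (36*26 - 8*-11)=1024, (8*37 - -28*26)=1024, (-28*14 - -20*37)=348, (-20*4 - 3*14)=-122; twice the area = |2097| = 2097; area = 2097/2; answer 2097/2
Part 4: S3 = 2097/2; threaded value p + q = 2099; m = 9; remainder = value at the root: -7*(9)^3 + 2*(9)^2 - 8*(9)^1 - 2 = (-5103) + (162) + (-72) + (-2) = -5015; answer -5015

-5015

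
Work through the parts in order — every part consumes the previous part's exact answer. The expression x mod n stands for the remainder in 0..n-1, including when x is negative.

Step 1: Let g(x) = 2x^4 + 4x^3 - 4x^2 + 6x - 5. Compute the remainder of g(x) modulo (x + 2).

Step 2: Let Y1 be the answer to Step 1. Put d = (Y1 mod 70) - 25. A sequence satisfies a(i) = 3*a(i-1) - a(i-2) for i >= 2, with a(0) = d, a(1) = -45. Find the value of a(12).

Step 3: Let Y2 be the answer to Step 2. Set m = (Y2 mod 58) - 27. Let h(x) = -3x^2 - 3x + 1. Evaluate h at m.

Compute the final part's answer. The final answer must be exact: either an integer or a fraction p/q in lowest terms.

-5

Step 1: remainder = value at the root: 2*(-2)^4 + 4*(-2)^3 - 4*(-2)^2 + 6*(-2)^1 - 5 = (32) + (-32) + (-16) + (-12) + (-5) = -33; answer -33
Step 2: Y1 = -33; d = 12; a(2) = 3*(-45) - 1*(12) = -147; iterating: a(2)=-147, a(3)=-396, a(4)=-1041, a(5)=-2727, a(6)=-7140, a(7)=-18693, a(8)=-48939, a(9)=-128124, a(10)=-335433, a(11)=-878175, a(12)=-2299092; answer -2299092
Step 3: Y2 = -2299092; m = 1; -3*(1)^2 - 3*(1)^1 + 1 = (-3) + (-3) + (1) = -5; answer -5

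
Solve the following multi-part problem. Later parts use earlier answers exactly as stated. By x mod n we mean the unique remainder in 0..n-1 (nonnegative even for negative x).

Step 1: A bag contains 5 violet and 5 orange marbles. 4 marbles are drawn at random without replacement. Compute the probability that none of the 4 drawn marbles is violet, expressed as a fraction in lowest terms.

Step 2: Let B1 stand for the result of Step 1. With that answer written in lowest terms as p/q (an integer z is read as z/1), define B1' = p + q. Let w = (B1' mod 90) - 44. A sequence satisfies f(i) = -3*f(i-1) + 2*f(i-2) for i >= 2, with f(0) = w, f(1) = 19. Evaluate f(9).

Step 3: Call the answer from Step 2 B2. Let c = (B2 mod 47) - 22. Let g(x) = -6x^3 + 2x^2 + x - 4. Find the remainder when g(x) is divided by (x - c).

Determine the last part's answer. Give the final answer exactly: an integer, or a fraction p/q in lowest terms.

Step 1: total draws C(10,4) = 210; favorable C(5,4) = 5; P = 1/42; answer 1/42
Step 2: B1 = 1/42; threaded value p + q = 43; w = -1; f(2) = -3*(19) + 2*(-1) = -59; iterating: f(2)=-59, f(3)=215, f(4)=-763, f(5)=2719, f(6)=-9683, f(7)=34487, f(8)=-122827, f(9)=437455; answer 437455
Step 3: B2 = 437455; c = 4; remainder = value at the root: -6*(4)^3 + 2*(4)^2 + 1*(4)^1 - 4 = (-384) + (32) + (4) + (-4) = -352; answer -352

-352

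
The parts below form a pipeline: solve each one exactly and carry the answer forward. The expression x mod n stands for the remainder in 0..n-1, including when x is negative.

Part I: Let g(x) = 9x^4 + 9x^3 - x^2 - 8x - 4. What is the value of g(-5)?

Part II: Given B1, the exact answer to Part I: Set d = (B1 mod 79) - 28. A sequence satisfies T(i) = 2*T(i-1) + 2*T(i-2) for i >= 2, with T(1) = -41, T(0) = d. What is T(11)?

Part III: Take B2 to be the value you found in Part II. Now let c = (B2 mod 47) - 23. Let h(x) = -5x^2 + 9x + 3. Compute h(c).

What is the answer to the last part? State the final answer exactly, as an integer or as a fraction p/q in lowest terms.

Part I: 9*(-5)^4 + 9*(-5)^3 - 1*(-5)^2 - 8*(-5)^1 - 4 = (5625) + (-1125) + (-25) + (40) + (-4) = 4511; answer 4511
Part II: B1 = 4511; d = -20; T(2) = 2*(-41) + 2*(-20) = -122; iterating: T(2)=-122, T(3)=-326, T(4)=-896, T(5)=-2444, T(6)=-6680, T(7)=-18248, T(8)=-49856, T(9)=-136208, T(10)=-372128, T(11)=-1016672; answer -1016672
Part III: B2 = -1016672; c = 9; -5*(9)^2 + 9*(9)^1 + 3 = (-405) + (81) + (3) = -321; answer -321

-321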